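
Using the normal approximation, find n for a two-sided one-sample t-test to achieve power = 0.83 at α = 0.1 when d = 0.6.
n = 19

Sample size formula (one-sample t-test, normal approximation):
n = ((z_{α/2} + z_β) / d)²

z_{α/2} = 1.645 (for α = 0.1, two-sided)
z_β = 0.954 (for power = 0.83)
d = 0.6

n = ((1.645 + 0.954) / 0.6)²
n = (4.332)²
n ≈ 18.77
Round up to the next whole number: n = 19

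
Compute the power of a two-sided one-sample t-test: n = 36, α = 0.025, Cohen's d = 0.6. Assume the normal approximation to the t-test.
Power ≈ 0.91

Power calculation (one-sample t-test, normal approximation):
z_β = d · √n - z_{α/2}
z_β = 0.6 · √36 - 2.241
z_β = 0.6 · 6.000 - 2.241
z_β = 1.359

Power = Φ(z_β) = Φ(1.359) ≈ 0.913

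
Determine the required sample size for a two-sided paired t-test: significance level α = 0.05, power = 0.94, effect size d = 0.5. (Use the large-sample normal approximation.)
n = 50 pairs

Sample size formula (paired t-test, normal approximation):
n = ((z_{α/2} + z_β) / d)²

z_{α/2} = 1.960 (for α = 0.05, two-sided)
z_β = 1.555 (for power = 0.94)
d = 0.5

n = ((1.960 + 1.555) / 0.5)²
n = (7.030)²
n ≈ 49.42
Round up to the next whole number: n = 50 pairs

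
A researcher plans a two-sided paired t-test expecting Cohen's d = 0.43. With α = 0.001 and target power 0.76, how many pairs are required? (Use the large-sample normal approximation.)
n = 87 pairs

Sample size formula (paired t-test, normal approximation):
n = ((z_{α/2} + z_β) / d)²

z_{α/2} = 3.291 (for α = 0.001, two-sided)
z_β = 0.706 (for power = 0.76)
d = 0.43

n = ((3.291 + 0.706) / 0.43)²
n = (9.295)²
n ≈ 86.40
Round up to the next whole number: n = 87 pairs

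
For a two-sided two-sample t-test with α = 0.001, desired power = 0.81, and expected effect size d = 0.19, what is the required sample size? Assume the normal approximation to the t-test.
n = 963 per group

Sample size formula (two-sample t-test, normal approximation):
n = 2 · ((z_{α/2} + z_β) / d)²

z_{α/2} = 3.291 (for α = 0.001, two-sided)
z_β = 0.878 (for power = 0.81)
d = 0.19

n = 2 · ((3.291 + 0.878) / 0.19)²
n = 2 · (21.942)²
n ≈ 962.90
Round up to the next whole number: n = 963 per group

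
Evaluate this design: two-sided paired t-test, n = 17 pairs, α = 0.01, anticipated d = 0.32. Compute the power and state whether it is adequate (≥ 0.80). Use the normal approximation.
Power ≈ 0.10; the study is underpowered (power < 0.80)

Power calculation (paired t-test, normal approximation):
z_β = d · √n - z_{α/2}
z_β = 0.32 · √17 - 2.576
z_β = 0.32 · 4.123 - 2.576
z_β = -1.256

Power = Φ(z_β) = Φ(-1.256) ≈ 0.104

Effect size d = 0.32 is small by Cohen's convention (0.2/0.5/0.8).

Threshold: power ≥ 0.80 is conventionally adequate.
Power ≈ 0.10 → the study is underpowered (power < 0.80).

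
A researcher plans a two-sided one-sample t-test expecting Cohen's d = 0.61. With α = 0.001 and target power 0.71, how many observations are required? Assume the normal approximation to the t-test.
n = 40

Sample size formula (one-sample t-test, normal approximation):
n = ((z_{α/2} + z_β) / d)²

z_{α/2} = 3.291 (for α = 0.001, two-sided)
z_β = 0.553 (for power = 0.71)
d = 0.61

n = ((3.291 + 0.553) / 0.61)²
n = (6.302)²
n ≈ 39.72
Round up to the next whole number: n = 40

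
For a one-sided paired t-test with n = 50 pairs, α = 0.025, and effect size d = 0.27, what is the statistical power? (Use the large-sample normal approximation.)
Power ≈ 0.48

Power calculation (paired t-test, normal approximation):
z_β = d · √n - z_α
z_β = 0.27 · √50 - 1.960
z_β = 0.27 · 7.071 - 1.960
z_β = -0.051

Power = Φ(z_β) = Φ(-0.051) ≈ 0.480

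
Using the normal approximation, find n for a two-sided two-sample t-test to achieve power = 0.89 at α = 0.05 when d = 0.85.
n = 29 per group

Sample size formula (two-sample t-test, normal approximation):
n = 2 · ((z_{α/2} + z_β) / d)²

z_{α/2} = 1.960 (for α = 0.05, two-sided)
z_β = 1.227 (for power = 0.89)
d = 0.85

n = 2 · ((1.960 + 1.227) / 0.85)²
n = 2 · (3.749)²
n ≈ 28.11
Round up to the next whole number: n = 29 per group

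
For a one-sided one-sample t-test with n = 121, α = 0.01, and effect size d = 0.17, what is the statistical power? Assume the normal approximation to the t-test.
Power ≈ 0.32

Power calculation (one-sample t-test, normal approximation):
z_β = d · √n - z_α
z_β = 0.17 · √121 - 2.326
z_β = 0.17 · 11.000 - 2.326
z_β = -0.456

Power = Φ(z_β) = Φ(-0.456) ≈ 0.324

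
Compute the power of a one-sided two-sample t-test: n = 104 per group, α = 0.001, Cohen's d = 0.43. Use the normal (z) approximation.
Power ≈ 0.50

Power calculation (two-sample t-test, normal approximation):
z_β = d · √(n/2) - z_α
z_β = 0.43 · √(104/2) - 3.090
z_β = 0.43 · 7.211 - 3.090
z_β = 0.011

Power = Φ(z_β) = Φ(0.011) ≈ 0.504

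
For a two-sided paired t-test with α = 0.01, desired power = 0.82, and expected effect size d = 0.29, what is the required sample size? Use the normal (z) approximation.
n = 145 pairs

Sample size formula (paired t-test, normal approximation):
n = ((z_{α/2} + z_β) / d)²

z_{α/2} = 2.576 (for α = 0.01, two-sided)
z_β = 0.915 (for power = 0.82)
d = 0.29

n = ((2.576 + 0.915) / 0.29)²
n = (12.038)²
n ≈ 144.91
Round up to the next whole number: n = 145 pairs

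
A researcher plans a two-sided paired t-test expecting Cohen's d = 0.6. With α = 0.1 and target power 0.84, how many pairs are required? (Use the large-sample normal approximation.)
n = 20 pairs

Sample size formula (paired t-test, normal approximation):
n = ((z_{α/2} + z_β) / d)²

z_{α/2} = 1.645 (for α = 0.1, two-sided)
z_β = 0.994 (for power = 0.84)
d = 0.6

n = ((1.645 + 0.994) / 0.6)²
n = (4.398)²
n ≈ 19.34
Round up to the next whole number: n = 20 pairs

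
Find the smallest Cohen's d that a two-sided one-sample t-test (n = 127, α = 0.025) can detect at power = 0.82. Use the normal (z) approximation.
d ≈ 0.28

Minimum detectable effect (one-sample t-test, normal approximation):
d = (z_{α/2} + z_β) / √n
d = (2.241 + 0.915) / √127
d = 3.157 / 11.269
d ≈ 0.28

By Cohen's convention (0.2 small / 0.5 medium / 0.8 large): small effect.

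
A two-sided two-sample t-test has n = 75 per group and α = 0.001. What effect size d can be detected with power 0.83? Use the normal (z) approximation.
d ≈ 0.69

Minimum detectable effect (two-sample t-test, normal approximation):
d = (z_{α/2} + z_β) / √(n/2)
d = (3.291 + 0.954) / √(75/2)
d = 4.245 / 6.124
d ≈ 0.69

By Cohen's convention (0.2 small / 0.5 medium / 0.8 large): medium effect.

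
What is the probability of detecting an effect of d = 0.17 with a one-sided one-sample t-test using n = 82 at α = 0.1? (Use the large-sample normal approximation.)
Power ≈ 0.60

Power calculation (one-sample t-test, normal approximation):
z_β = d · √n - z_α
z_β = 0.17 · √82 - 1.282
z_β = 0.17 · 9.055 - 1.282
z_β = 0.258

Power = Φ(z_β) = Φ(0.258) ≈ 0.602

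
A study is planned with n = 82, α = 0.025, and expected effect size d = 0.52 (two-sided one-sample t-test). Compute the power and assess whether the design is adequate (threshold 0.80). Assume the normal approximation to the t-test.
Power ≈ 0.99; the study is adequately powered (power ≥ 0.80)

Power calculation (one-sample t-test, normal approximation):
z_β = d · √n - z_{α/2}
z_β = 0.52 · √82 - 2.241
z_β = 0.52 · 9.055 - 2.241
z_β = 2.467

Power = Φ(z_β) = Φ(2.467) ≈ 0.993

Effect size d = 0.52 is medium by Cohen's convention (0.2/0.5/0.8).

Threshold: power ≥ 0.80 is conventionally adequate.
Power ≈ 0.99 → the study is adequately powered (power ≥ 0.80).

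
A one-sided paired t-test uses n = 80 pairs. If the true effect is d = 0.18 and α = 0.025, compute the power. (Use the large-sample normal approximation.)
Power ≈ 0.36

Power calculation (paired t-test, normal approximation):
z_β = d · √n - z_α
z_β = 0.18 · √80 - 1.960
z_β = 0.18 · 8.944 - 1.960
z_β = -0.350

Power = Φ(z_β) = Φ(-0.350) ≈ 0.363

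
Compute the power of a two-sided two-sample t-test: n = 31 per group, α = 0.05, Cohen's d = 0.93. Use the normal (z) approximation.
Power ≈ 0.96

Power calculation (two-sample t-test, normal approximation):
z_β = d · √(n/2) - z_{α/2}
z_β = 0.93 · √(31/2) - 1.960
z_β = 0.93 · 3.937 - 1.960
z_β = 1.701

Power = Φ(z_β) = Φ(1.701) ≈ 0.956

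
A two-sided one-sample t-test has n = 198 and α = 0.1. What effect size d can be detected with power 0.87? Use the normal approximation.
d ≈ 0.20

Minimum detectable effect (one-sample t-test, normal approximation):
d = (z_{α/2} + z_β) / √n
d = (1.645 + 1.126) / √198
d = 2.771 / 14.071
d ≈ 0.20

By Cohen's convention (0.2 small / 0.5 medium / 0.8 large): small effect.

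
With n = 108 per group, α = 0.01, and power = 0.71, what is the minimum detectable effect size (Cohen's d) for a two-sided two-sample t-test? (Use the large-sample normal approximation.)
d ≈ 0.43

Minimum detectable effect (two-sample t-test, normal approximation):
d = (z_{α/2} + z_β) / √(n/2)
d = (2.576 + 0.553) / √(108/2)
d = 3.129 / 7.348
d ≈ 0.43

By Cohen's convention (0.2 small / 0.5 medium / 0.8 large): small effect.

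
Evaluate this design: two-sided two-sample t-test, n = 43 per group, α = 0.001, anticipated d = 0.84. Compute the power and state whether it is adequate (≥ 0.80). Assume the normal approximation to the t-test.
Power ≈ 0.73; the study is underpowered (power < 0.80)

Power calculation (two-sample t-test, normal approximation):
z_β = d · √(n/2) - z_{α/2}
z_β = 0.84 · √(43/2) - 3.291
z_β = 0.84 · 4.637 - 3.291
z_β = 0.604

Power = Φ(z_β) = Φ(0.604) ≈ 0.727

Effect size d = 0.84 is large by Cohen's convention (0.2/0.5/0.8).

Threshold: power ≥ 0.80 is conventionally adequate.
Power ≈ 0.73 → the study is underpowered (power < 0.80).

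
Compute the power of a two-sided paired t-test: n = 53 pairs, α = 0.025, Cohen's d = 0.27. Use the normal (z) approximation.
Power ≈ 0.39

Power calculation (paired t-test, normal approximation):
z_β = d · √n - z_{α/2}
z_β = 0.27 · √53 - 2.241
z_β = 0.27 · 7.280 - 2.241
z_β = -0.276

Power = Φ(z_β) = Φ(-0.276) ≈ 0.391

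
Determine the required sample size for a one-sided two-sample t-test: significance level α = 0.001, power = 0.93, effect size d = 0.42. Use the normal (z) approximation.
n = 237 per group

Sample size formula (two-sample t-test, normal approximation):
n = 2 · ((z_α + z_β) / d)²

z_α = 3.090 (for α = 0.001, one-sided)
z_β = 1.476 (for power = 0.93)
d = 0.42

n = 2 · ((3.090 + 1.476) / 0.42)²
n = 2 · (10.871)²
n ≈ 236.36
Round up to the next whole number: n = 237 per group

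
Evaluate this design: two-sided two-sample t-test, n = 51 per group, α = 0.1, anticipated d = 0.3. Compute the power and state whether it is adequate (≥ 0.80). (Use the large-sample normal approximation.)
Power ≈ 0.45; the study is underpowered (power < 0.80)

Power calculation (two-sample t-test, normal approximation):
z_β = d · √(n/2) - z_{α/2}
z_β = 0.3 · √(51/2) - 1.645
z_β = 0.3 · 5.050 - 1.645
z_β = -0.130

Power = Φ(z_β) = Φ(-0.130) ≈ 0.448

Effect size d = 0.3 is small by Cohen's convention (0.2/0.5/0.8).

Threshold: power ≥ 0.80 is conventionally adequate.
Power ≈ 0.45 → the study is underpowered (power < 0.80).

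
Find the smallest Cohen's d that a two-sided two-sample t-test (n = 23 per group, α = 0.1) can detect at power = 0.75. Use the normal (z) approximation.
d ≈ 0.68

Minimum detectable effect (two-sample t-test, normal approximation):
d = (z_{α/2} + z_β) / √(n/2)
d = (1.645 + 0.674) / √(23/2)
d = 2.319 / 3.391
d ≈ 0.68

By Cohen's convention (0.2 small / 0.5 medium / 0.8 large): medium effect.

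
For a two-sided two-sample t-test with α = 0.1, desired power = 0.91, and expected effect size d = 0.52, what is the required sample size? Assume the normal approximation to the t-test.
n = 66 per group

Sample size formula (two-sample t-test, normal approximation):
n = 2 · ((z_{α/2} + z_β) / d)²

z_{α/2} = 1.645 (for α = 0.1, two-sided)
z_β = 1.341 (for power = 0.91)
d = 0.52

n = 2 · ((1.645 + 1.341) / 0.52)²
n = 2 · (5.742)²
n ≈ 65.94
Round up to the next whole number: n = 66 per group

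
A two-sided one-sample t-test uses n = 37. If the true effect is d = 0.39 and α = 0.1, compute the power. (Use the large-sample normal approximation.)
Power ≈ 0.77

Power calculation (one-sample t-test, normal approximation):
z_β = d · √n - z_{α/2}
z_β = 0.39 · √37 - 1.645
z_β = 0.39 · 6.083 - 1.645
z_β = 0.727

Power = Φ(z_β) = Φ(0.727) ≈ 0.767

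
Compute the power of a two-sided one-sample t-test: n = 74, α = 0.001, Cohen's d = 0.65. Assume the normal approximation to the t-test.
Power ≈ 0.99

Power calculation (one-sample t-test, normal approximation):
z_β = d · √n - z_{α/2}
z_β = 0.65 · √74 - 3.291
z_β = 0.65 · 8.602 - 3.291
z_β = 2.301

Power = Φ(z_β) = Φ(2.301) ≈ 0.989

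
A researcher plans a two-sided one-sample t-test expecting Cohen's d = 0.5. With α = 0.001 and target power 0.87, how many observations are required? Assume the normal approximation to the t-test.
n = 79

Sample size formula (one-sample t-test, normal approximation):
n = ((z_{α/2} + z_β) / d)²

z_{α/2} = 3.291 (for α = 0.001, two-sided)
z_β = 1.126 (for power = 0.87)
d = 0.5

n = ((3.291 + 1.126) / 0.5)²
n = (8.834)²
n ≈ 78.04
Round up to the next whole number: n = 79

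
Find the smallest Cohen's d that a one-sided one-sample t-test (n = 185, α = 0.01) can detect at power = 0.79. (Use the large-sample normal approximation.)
d ≈ 0.23

Minimum detectable effect (one-sample t-test, normal approximation):
d = (z_α + z_β) / √n
d = (2.326 + 0.806) / √185
d = 3.133 / 13.601
d ≈ 0.23

By Cohen's convention (0.2 small / 0.5 medium / 0.8 large): small effect.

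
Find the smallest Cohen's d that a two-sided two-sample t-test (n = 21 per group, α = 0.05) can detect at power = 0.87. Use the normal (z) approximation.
d ≈ 0.95

Minimum detectable effect (two-sample t-test, normal approximation):
d = (z_{α/2} + z_β) / √(n/2)
d = (1.960 + 1.126) / √(21/2)
d = 3.086 / 3.240
d ≈ 0.95

By Cohen's convention (0.2 small / 0.5 medium / 0.8 large): large effect.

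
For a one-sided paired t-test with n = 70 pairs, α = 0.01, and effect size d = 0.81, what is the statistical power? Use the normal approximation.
Power ≈ 1.00

Power calculation (paired t-test, normal approximation):
z_β = d · √n - z_α
z_β = 0.81 · √70 - 2.326
z_β = 0.81 · 8.367 - 2.326
z_β = 4.451

Power = Φ(z_β) = Φ(4.451) ≈ 1.000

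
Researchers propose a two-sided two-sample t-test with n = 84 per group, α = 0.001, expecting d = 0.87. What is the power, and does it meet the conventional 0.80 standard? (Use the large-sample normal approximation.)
Power ≈ 0.99; the study is adequately powered (power ≥ 0.80)

Power calculation (two-sample t-test, normal approximation):
z_β = d · √(n/2) - z_{α/2}
z_β = 0.87 · √(84/2) - 3.291
z_β = 0.87 · 6.481 - 3.291
z_β = 2.348

Power = Φ(z_β) = Φ(2.348) ≈ 0.991

Effect size d = 0.87 is large by Cohen's convention (0.2/0.5/0.8).

Threshold: power ≥ 0.80 is conventionally adequate.
Power ≈ 0.99 → the study is adequately powered (power ≥ 0.80).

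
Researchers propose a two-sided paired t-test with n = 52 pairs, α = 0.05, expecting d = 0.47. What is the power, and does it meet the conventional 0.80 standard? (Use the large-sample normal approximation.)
Power ≈ 0.92; the study is adequately powered (power ≥ 0.80)

Power calculation (paired t-test, normal approximation):
z_β = d · √n - z_{α/2}
z_β = 0.47 · √52 - 1.960
z_β = 0.47 · 7.211 - 1.960
z_β = 1.429

Power = Φ(z_β) = Φ(1.429) ≈ 0.924

Effect size d = 0.47 is small by Cohen's convention (0.2/0.5/0.8).

Threshold: power ≥ 0.80 is conventionally adequate.
Power ≈ 0.92 → the study is adequately powered (power ≥ 0.80).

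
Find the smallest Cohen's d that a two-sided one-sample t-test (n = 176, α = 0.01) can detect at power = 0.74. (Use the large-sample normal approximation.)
d ≈ 0.24

Minimum detectable effect (one-sample t-test, normal approximation):
d = (z_{α/2} + z_β) / √n
d = (2.576 + 0.643) / √176
d = 3.219 / 13.266
d ≈ 0.24

By Cohen's convention (0.2 small / 0.5 medium / 0.8 large): small effect.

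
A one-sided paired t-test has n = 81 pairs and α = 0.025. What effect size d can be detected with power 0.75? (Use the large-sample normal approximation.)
d ≈ 0.29

Minimum detectable effect (paired t-test, normal approximation):
d = (z_α + z_β) / √n
d = (1.960 + 0.674) / √81
d = 2.634 / 9.000
d ≈ 0.29

By Cohen's convention (0.2 small / 0.5 medium / 0.8 large): small effect.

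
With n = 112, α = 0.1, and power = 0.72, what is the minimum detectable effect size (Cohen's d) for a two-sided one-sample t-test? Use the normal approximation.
d ≈ 0.21

Minimum detectable effect (one-sample t-test, normal approximation):
d = (z_{α/2} + z_β) / √n
d = (1.645 + 0.583) / √112
d = 2.228 / 10.583
d ≈ 0.21

By Cohen's convention (0.2 small / 0.5 medium / 0.8 large): small effect.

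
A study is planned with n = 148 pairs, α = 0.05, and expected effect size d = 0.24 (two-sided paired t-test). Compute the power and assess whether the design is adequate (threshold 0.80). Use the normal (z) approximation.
Power ≈ 0.83; the study is adequately powered (power ≥ 0.80)

Power calculation (paired t-test, normal approximation):
z_β = d · √n - z_{α/2}
z_β = 0.24 · √148 - 1.960
z_β = 0.24 · 12.166 - 1.960
z_β = 0.960

Power = Φ(z_β) = Φ(0.960) ≈ 0.831

Effect size d = 0.24 is small by Cohen's convention (0.2/0.5/0.8).

Threshold: power ≥ 0.80 is conventionally adequate.
Power ≈ 0.83 → the study is adequately powered (power ≥ 0.80).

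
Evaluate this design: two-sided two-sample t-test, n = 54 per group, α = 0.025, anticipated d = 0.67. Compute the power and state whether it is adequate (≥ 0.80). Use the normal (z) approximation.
Power ≈ 0.89; the study is adequately powered (power ≥ 0.80)

Power calculation (two-sample t-test, normal approximation):
z_β = d · √(n/2) - z_{α/2}
z_β = 0.67 · √(54/2) - 2.241
z_β = 0.67 · 5.196 - 2.241
z_β = 1.240

Power = Φ(z_β) = Φ(1.240) ≈ 0.893

Effect size d = 0.67 is medium by Cohen's convention (0.2/0.5/0.8).

Threshold: power ≥ 0.80 is conventionally adequate.
Power ≈ 0.89 → the study is adequately powered (power ≥ 0.80).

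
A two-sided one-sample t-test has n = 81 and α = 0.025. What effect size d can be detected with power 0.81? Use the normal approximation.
d ≈ 0.35

Minimum detectable effect (one-sample t-test, normal approximation):
d = (z_{α/2} + z_β) / √n
d = (2.241 + 0.878) / √81
d = 3.119 / 9.000
d ≈ 0.35

By Cohen's convention (0.2 small / 0.5 medium / 0.8 large): small effect.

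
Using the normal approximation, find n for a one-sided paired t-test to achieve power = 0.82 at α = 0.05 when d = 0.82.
n = 10 pairs

Sample size formula (paired t-test, normal approximation):
n = ((z_α + z_β) / d)²

z_α = 1.645 (for α = 0.05, one-sided)
z_β = 0.915 (for power = 0.82)
d = 0.82

n = ((1.645 + 0.915) / 0.82)²
n = (3.122)²
n ≈ 9.75
Round up to the next whole number: n = 10 pairs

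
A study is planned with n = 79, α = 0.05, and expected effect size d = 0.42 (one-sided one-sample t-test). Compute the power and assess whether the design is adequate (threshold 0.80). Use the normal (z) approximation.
Power ≈ 0.98; the study is adequately powered (power ≥ 0.80)

Power calculation (one-sample t-test, normal approximation):
z_β = d · √n - z_α
z_β = 0.42 · √79 - 1.645
z_β = 0.42 · 8.888 - 1.645
z_β = 2.088

Power = Φ(z_β) = Φ(2.088) ≈ 0.982

Effect size d = 0.42 is small by Cohen's convention (0.2/0.5/0.8).

Threshold: power ≥ 0.80 is conventionally adequate.
Power ≈ 0.98 → the study is adequately powered (power ≥ 0.80).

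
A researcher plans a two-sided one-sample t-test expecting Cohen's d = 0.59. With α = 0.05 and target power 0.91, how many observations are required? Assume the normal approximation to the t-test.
n = 32

Sample size formula (one-sample t-test, normal approximation):
n = ((z_{α/2} + z_β) / d)²

z_{α/2} = 1.960 (for α = 0.05, two-sided)
z_β = 1.341 (for power = 0.91)
d = 0.59

n = ((1.960 + 1.341) / 0.59)²
n = (5.595)²
n ≈ 31.30
Round up to the next whole number: n = 32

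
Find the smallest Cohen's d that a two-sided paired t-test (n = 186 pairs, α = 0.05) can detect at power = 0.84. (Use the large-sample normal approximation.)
d ≈ 0.22

Minimum detectable effect (paired t-test, normal approximation):
d = (z_{α/2} + z_β) / √n
d = (1.960 + 0.994) / √186
d = 2.954 / 13.638
d ≈ 0.22

By Cohen's convention (0.2 small / 0.5 medium / 0.8 large): small effect.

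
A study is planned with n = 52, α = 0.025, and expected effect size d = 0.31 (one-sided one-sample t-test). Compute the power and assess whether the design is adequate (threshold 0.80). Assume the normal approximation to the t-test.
Power ≈ 0.61; the study is underpowered (power < 0.80)

Power calculation (one-sample t-test, normal approximation):
z_β = d · √n - z_α
z_β = 0.31 · √52 - 1.960
z_β = 0.31 · 7.211 - 1.960
z_β = 0.275

Power = Φ(z_β) = Φ(0.275) ≈ 0.609

Effect size d = 0.31 is small by Cohen's convention (0.2/0.5/0.8).

Threshold: power ≥ 0.80 is conventionally adequate.
Power ≈ 0.61 → the study is underpowered (power < 0.80).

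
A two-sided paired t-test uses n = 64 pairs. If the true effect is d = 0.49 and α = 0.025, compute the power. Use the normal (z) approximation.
Power ≈ 0.95

Power calculation (paired t-test, normal approximation):
z_β = d · √n - z_{α/2}
z_β = 0.49 · √64 - 2.241
z_β = 0.49 · 8.000 - 2.241
z_β = 1.679

Power = Φ(z_β) = Φ(1.679) ≈ 0.953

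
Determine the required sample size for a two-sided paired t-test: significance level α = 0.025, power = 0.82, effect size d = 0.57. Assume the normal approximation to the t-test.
n = 31 pairs

Sample size formula (paired t-test, normal approximation):
n = ((z_{α/2} + z_β) / d)²

z_{α/2} = 2.241 (for α = 0.025, two-sided)
z_β = 0.915 (for power = 0.82)
d = 0.57

n = ((2.241 + 0.915) / 0.57)²
n = (5.537)²
n ≈ 30.66
Round up to the next whole number: n = 31 pairs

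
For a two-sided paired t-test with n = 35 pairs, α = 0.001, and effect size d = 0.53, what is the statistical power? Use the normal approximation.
Power ≈ 0.44

Power calculation (paired t-test, normal approximation):
z_β = d · √n - z_{α/2}
z_β = 0.53 · √35 - 3.291
z_β = 0.53 · 5.916 - 3.291
z_β = -0.155

Power = Φ(z_β) = Φ(-0.155) ≈ 0.438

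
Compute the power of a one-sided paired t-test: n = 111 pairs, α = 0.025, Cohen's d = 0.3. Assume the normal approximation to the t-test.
Power ≈ 0.89

Power calculation (paired t-test, normal approximation):
z_β = d · √n - z_α
z_β = 0.3 · √111 - 1.960
z_β = 0.3 · 10.536 - 1.960
z_β = 1.201

Power = Φ(z_β) = Φ(1.201) ≈ 0.885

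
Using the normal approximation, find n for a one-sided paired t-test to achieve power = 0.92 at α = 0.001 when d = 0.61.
n = 55 pairs

Sample size formula (paired t-test, normal approximation):
n = ((z_α + z_β) / d)²

z_α = 3.090 (for α = 0.001, one-sided)
z_β = 1.405 (for power = 0.92)
d = 0.61

n = ((3.090 + 1.405) / 0.61)²
n = (7.369)²
n ≈ 54.30
Round up to the next whole number: n = 55 pairs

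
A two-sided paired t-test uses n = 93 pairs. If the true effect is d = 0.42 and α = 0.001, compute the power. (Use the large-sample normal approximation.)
Power ≈ 0.78

Power calculation (paired t-test, normal approximation):
z_β = d · √n - z_{α/2}
z_β = 0.42 · √93 - 3.291
z_β = 0.42 · 9.644 - 3.291
z_β = 0.760

Power = Φ(z_β) = Φ(0.760) ≈ 0.776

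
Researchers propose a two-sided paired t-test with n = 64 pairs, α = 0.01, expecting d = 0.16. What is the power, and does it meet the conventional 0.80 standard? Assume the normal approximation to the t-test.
Power ≈ 0.10; the study is underpowered (power < 0.80)

Power calculation (paired t-test, normal approximation):
z_β = d · √n - z_{α/2}
z_β = 0.16 · √64 - 2.576
z_β = 0.16 · 8.000 - 2.576
z_β = -1.296

Power = Φ(z_β) = Φ(-1.296) ≈ 0.098

Effect size d = 0.16 is very small by Cohen's convention (0.2/0.5/0.8).

Threshold: power ≥ 0.80 is conventionally adequate.
Power ≈ 0.10 → the study is underpowered (power < 0.80).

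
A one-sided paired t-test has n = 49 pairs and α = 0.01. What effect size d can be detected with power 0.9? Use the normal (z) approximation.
d ≈ 0.52

Minimum detectable effect (paired t-test, normal approximation):
d = (z_α + z_β) / √n
d = (2.326 + 1.282) / √49
d = 3.608 / 7.000
d ≈ 0.52

By Cohen's convention (0.2 small / 0.5 medium / 0.8 large): medium effect.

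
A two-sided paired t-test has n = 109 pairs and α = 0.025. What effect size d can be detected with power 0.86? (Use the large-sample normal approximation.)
d ≈ 0.32

Minimum detectable effect (paired t-test, normal approximation):
d = (z_{α/2} + z_β) / √n
d = (2.241 + 1.080) / √109
d = 3.322 / 10.440
d ≈ 0.32

By Cohen's convention (0.2 small / 0.5 medium / 0.8 large): small effect.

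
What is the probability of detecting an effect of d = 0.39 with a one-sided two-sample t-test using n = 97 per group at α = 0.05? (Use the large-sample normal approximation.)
Power ≈ 0.86

Power calculation (two-sample t-test, normal approximation):
z_β = d · √(n/2) - z_α
z_β = 0.39 · √(97/2) - 1.645
z_β = 0.39 · 6.964 - 1.645
z_β = 1.071

Power = Φ(z_β) = Φ(1.071) ≈ 0.858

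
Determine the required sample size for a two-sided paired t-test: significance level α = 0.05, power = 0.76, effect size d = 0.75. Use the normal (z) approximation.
n = 13 pairs

Sample size formula (paired t-test, normal approximation):
n = ((z_{α/2} + z_β) / d)²

z_{α/2} = 1.960 (for α = 0.05, two-sided)
z_β = 0.706 (for power = 0.76)
d = 0.75

n = ((1.960 + 0.706) / 0.75)²
n = (3.555)²
n ≈ 12.64
Round up to the next whole number: n = 13 pairs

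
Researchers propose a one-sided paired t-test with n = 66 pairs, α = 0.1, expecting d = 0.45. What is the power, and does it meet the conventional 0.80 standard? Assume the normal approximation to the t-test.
Power ≈ 0.99; the study is adequately powered (power ≥ 0.80)

Power calculation (paired t-test, normal approximation):
z_β = d · √n - z_α
z_β = 0.45 · √66 - 1.282
z_β = 0.45 · 8.124 - 1.282
z_β = 2.374

Power = Φ(z_β) = Φ(2.374) ≈ 0.991

Effect size d = 0.45 is small by Cohen's convention (0.2/0.5/0.8).

Threshold: power ≥ 0.80 is conventionally adequate.
Power ≈ 0.99 → the study is adequately powered (power ≥ 0.80).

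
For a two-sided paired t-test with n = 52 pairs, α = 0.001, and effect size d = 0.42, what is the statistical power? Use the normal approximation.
Power ≈ 0.40

Power calculation (paired t-test, normal approximation):
z_β = d · √n - z_{α/2}
z_β = 0.42 · √52 - 3.291
z_β = 0.42 · 7.211 - 3.291
z_β = -0.262

Power = Φ(z_β) = Φ(-0.262) ≈ 0.397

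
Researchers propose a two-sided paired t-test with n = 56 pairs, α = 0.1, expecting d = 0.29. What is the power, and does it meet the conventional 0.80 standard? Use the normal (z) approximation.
Power ≈ 0.70; the study is underpowered (power < 0.80)

Power calculation (paired t-test, normal approximation):
z_β = d · √n - z_{α/2}
z_β = 0.29 · √56 - 1.645
z_β = 0.29 · 7.483 - 1.645
z_β = 0.525

Power = Φ(z_β) = Φ(0.525) ≈ 0.700

Effect size d = 0.29 is small by Cohen's convention (0.2/0.5/0.8).

Threshold: power ≥ 0.80 is conventionally adequate.
Power ≈ 0.70 → the study is underpowered (power < 0.80).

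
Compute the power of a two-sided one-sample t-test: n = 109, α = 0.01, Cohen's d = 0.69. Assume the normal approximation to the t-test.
Power ≈ 1.00

Power calculation (one-sample t-test, normal approximation):
z_β = d · √n - z_{α/2}
z_β = 0.69 · √109 - 2.576
z_β = 0.69 · 10.440 - 2.576
z_β = 4.628

Power = Φ(z_β) = Φ(4.628) ≈ 1.000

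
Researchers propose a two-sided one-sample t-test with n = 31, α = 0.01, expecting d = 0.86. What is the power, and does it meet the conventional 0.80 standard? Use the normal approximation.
Power ≈ 0.99; the study is adequately powered (power ≥ 0.80)

Power calculation (one-sample t-test, normal approximation):
z_β = d · √n - z_{α/2}
z_β = 0.86 · √31 - 2.576
z_β = 0.86 · 5.568 - 2.576
z_β = 2.212

Power = Φ(z_β) = Φ(2.212) ≈ 0.987

Effect size d = 0.86 is large by Cohen's convention (0.2/0.5/0.8).

Threshold: power ≥ 0.80 is conventionally adequate.
Power ≈ 0.99 → the study is adequately powered (power ≥ 0.80).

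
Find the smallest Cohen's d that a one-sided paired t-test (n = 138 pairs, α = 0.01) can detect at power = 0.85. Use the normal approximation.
d ≈ 0.29

Minimum detectable effect (paired t-test, normal approximation):
d = (z_α + z_β) / √n
d = (2.326 + 1.036) / √138
d = 3.363 / 11.747
d ≈ 0.29

By Cohen's convention (0.2 small / 0.5 medium / 0.8 large): small effect.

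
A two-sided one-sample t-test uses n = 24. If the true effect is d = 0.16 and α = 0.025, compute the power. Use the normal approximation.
Power ≈ 0.07

Power calculation (one-sample t-test, normal approximation):
z_β = d · √n - z_{α/2}
z_β = 0.16 · √24 - 2.241
z_β = 0.16 · 4.899 - 2.241
z_β = -1.458

Power = Φ(z_β) = Φ(-1.458) ≈ 0.072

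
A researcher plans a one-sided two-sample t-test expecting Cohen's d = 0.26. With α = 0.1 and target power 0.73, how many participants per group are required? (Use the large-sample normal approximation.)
n = 107 per group

Sample size formula (two-sample t-test, normal approximation):
n = 2 · ((z_α + z_β) / d)²

z_α = 1.282 (for α = 0.1, one-sided)
z_β = 0.613 (for power = 0.73)
d = 0.26

n = 2 · ((1.282 + 0.613) / 0.26)²
n = 2 · (7.288)²
n ≈ 106.23
Round up to the next whole number: n = 107 per group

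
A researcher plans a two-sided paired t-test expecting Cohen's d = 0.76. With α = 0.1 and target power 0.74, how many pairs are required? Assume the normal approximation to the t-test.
n = 10 pairs

Sample size formula (paired t-test, normal approximation):
n = ((z_{α/2} + z_β) / d)²

z_{α/2} = 1.645 (for α = 0.1, two-sided)
z_β = 0.643 (for power = 0.74)
d = 0.76

n = ((1.645 + 0.643) / 0.76)²
n = (3.011)²
n ≈ 9.07
Round up to the next whole number: n = 10 pairs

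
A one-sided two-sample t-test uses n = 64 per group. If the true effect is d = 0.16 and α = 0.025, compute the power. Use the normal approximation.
Power ≈ 0.15

Power calculation (two-sample t-test, normal approximation):
z_β = d · √(n/2) - z_α
z_β = 0.16 · √(64/2) - 1.960
z_β = 0.16 · 5.657 - 1.960
z_β = -1.055

Power = Φ(z_β) = Φ(-1.055) ≈ 0.146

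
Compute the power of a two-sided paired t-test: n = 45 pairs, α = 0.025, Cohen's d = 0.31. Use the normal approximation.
Power ≈ 0.44

Power calculation (paired t-test, normal approximation):
z_β = d · √n - z_{α/2}
z_β = 0.31 · √45 - 2.241
z_β = 0.31 · 6.708 - 2.241
z_β = -0.162

Power = Φ(z_β) = Φ(-0.162) ≈ 0.436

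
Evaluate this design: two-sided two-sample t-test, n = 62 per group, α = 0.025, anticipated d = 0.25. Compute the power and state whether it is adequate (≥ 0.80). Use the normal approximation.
Power ≈ 0.20; the study is underpowered (power < 0.80)

Power calculation (two-sample t-test, normal approximation):
z_β = d · √(n/2) - z_{α/2}
z_β = 0.25 · √(62/2) - 2.241
z_β = 0.25 · 5.568 - 2.241
z_β = -0.849

Power = Φ(z_β) = Φ(-0.849) ≈ 0.198

Effect size d = 0.25 is small by Cohen's convention (0.2/0.5/0.8).

Threshold: power ≥ 0.80 is conventionally adequate.
Power ≈ 0.20 → the study is underpowered (power < 0.80).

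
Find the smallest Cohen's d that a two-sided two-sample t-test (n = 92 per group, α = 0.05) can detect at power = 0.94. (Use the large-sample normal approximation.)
d ≈ 0.52

Minimum detectable effect (two-sample t-test, normal approximation):
d = (z_{α/2} + z_β) / √(n/2)
d = (1.960 + 1.555) / √(92/2)
d = 3.515 / 6.782
d ≈ 0.52

By Cohen's convention (0.2 small / 0.5 medium / 0.8 large): medium effect.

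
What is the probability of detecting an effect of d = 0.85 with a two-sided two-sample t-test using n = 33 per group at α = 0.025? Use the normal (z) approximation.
Power ≈ 0.89

Power calculation (two-sample t-test, normal approximation):
z_β = d · √(n/2) - z_{α/2}
z_β = 0.85 · √(33/2) - 2.241
z_β = 0.85 · 4.062 - 2.241
z_β = 1.211

Power = Φ(z_β) = Φ(1.211) ≈ 0.887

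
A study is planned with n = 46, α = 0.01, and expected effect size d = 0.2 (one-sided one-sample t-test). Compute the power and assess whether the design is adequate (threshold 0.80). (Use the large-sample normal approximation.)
Power ≈ 0.17; the study is underpowered (power < 0.80)

Power calculation (one-sample t-test, normal approximation):
z_β = d · √n - z_α
z_β = 0.2 · √46 - 2.326
z_β = 0.2 · 6.782 - 2.326
z_β = -0.970

Power = Φ(z_β) = Φ(-0.970) ≈ 0.166

Effect size d = 0.2 is small by Cohen's convention (0.2/0.5/0.8).

Threshold: power ≥ 0.80 is conventionally adequate.
Power ≈ 0.17 → the study is underpowered (power < 0.80).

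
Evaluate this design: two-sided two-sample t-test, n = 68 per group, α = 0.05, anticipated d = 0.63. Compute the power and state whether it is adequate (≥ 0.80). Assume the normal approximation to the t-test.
Power ≈ 0.96; the study is adequately powered (power ≥ 0.80)

Power calculation (two-sample t-test, normal approximation):
z_β = d · √(n/2) - z_{α/2}
z_β = 0.63 · √(68/2) - 1.960
z_β = 0.63 · 5.831 - 1.960
z_β = 1.714

Power = Φ(z_β) = Φ(1.714) ≈ 0.957

Effect size d = 0.63 is medium by Cohen's convention (0.2/0.5/0.8).

Threshold: power ≥ 0.80 is conventionally adequate.
Power ≈ 0.96 → the study is adequately powered (power ≥ 0.80).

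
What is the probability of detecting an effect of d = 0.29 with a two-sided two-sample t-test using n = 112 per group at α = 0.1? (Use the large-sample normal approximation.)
Power ≈ 0.70

Power calculation (two-sample t-test, normal approximation):
z_β = d · √(n/2) - z_{α/2}
z_β = 0.29 · √(112/2) - 1.645
z_β = 0.29 · 7.483 - 1.645
z_β = 0.525

Power = Φ(z_β) = Φ(0.525) ≈ 0.700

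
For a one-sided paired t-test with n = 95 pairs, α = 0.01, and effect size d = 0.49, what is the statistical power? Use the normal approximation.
Power ≈ 0.99

Power calculation (paired t-test, normal approximation):
z_β = d · √n - z_α
z_β = 0.49 · √95 - 2.326
z_β = 0.49 · 9.747 - 2.326
z_β = 2.450

Power = Φ(z_β) = Φ(2.450) ≈ 0.993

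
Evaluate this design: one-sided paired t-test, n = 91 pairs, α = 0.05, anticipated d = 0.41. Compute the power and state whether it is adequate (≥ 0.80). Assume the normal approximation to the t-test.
Power ≈ 0.99; the study is adequately powered (power ≥ 0.80)

Power calculation (paired t-test, normal approximation):
z_β = d · √n - z_α
z_β = 0.41 · √91 - 1.645
z_β = 0.41 · 9.539 - 1.645
z_β = 2.266

Power = Φ(z_β) = Φ(2.266) ≈ 0.988

Effect size d = 0.41 is small by Cohen's convention (0.2/0.5/0.8).

Threshold: power ≥ 0.80 is conventionally adequate.
Power ≈ 0.99 → the study is adequately powered (power ≥ 0.80).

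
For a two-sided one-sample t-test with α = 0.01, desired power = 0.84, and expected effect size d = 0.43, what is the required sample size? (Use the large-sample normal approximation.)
n = 69

Sample size formula (one-sample t-test, normal approximation):
n = ((z_{α/2} + z_β) / d)²

z_{α/2} = 2.576 (for α = 0.01, two-sided)
z_β = 0.994 (for power = 0.84)
d = 0.43

n = ((2.576 + 0.994) / 0.43)²
n = (8.302)²
n ≈ 68.92
Round up to the next whole number: n = 69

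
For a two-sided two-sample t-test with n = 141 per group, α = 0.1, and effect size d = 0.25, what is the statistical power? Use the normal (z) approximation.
Power ≈ 0.68

Power calculation (two-sample t-test, normal approximation):
z_β = d · √(n/2) - z_{α/2}
z_β = 0.25 · √(141/2) - 1.645
z_β = 0.25 · 8.396 - 1.645
z_β = 0.454

Power = Φ(z_β) = Φ(0.454) ≈ 0.675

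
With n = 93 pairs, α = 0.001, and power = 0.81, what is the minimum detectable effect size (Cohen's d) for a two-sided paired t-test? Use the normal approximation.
d ≈ 0.43

Minimum detectable effect (paired t-test, normal approximation):
d = (z_{α/2} + z_β) / √n
d = (3.291 + 0.878) / √93
d = 4.168 / 9.644
d ≈ 0.43

By Cohen's convention (0.2 small / 0.5 medium / 0.8 large): small effect.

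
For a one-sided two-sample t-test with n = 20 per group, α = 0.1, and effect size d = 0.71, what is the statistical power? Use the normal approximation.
Power ≈ 0.83

Power calculation (two-sample t-test, normal approximation):
z_β = d · √(n/2) - z_α
z_β = 0.71 · √(20/2) - 1.282
z_β = 0.71 · 3.162 - 1.282
z_β = 0.964

Power = Φ(z_β) = Φ(0.964) ≈ 0.832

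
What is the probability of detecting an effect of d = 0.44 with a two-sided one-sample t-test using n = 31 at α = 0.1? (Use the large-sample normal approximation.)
Power ≈ 0.79

Power calculation (one-sample t-test, normal approximation):
z_β = d · √n - z_{α/2}
z_β = 0.44 · √31 - 1.645
z_β = 0.44 · 5.568 - 1.645
z_β = 0.805

Power = Φ(z_β) = Φ(0.805) ≈ 0.790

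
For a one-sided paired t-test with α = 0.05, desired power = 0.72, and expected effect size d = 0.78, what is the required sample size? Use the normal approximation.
n = 9 pairs

Sample size formula (paired t-test, normal approximation):
n = ((z_α + z_β) / d)²

z_α = 1.645 (for α = 0.05, one-sided)
z_β = 0.583 (for power = 0.72)
d = 0.78

n = ((1.645 + 0.583) / 0.78)²
n = (2.856)²
n ≈ 8.16
Round up to the next whole number: n = 9 pairs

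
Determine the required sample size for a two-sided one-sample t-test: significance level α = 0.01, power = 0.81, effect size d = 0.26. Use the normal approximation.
n = 177

Sample size formula (one-sample t-test, normal approximation):
n = ((z_{α/2} + z_β) / d)²

z_{α/2} = 2.576 (for α = 0.01, two-sided)
z_β = 0.878 (for power = 0.81)
d = 0.26

n = ((2.576 + 0.878) / 0.26)²
n = (13.285)²
n ≈ 176.49
Round up to the next whole number: n = 177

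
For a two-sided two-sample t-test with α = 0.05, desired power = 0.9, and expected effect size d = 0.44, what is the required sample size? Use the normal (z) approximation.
n = 109 per group

Sample size formula (two-sample t-test, normal approximation):
n = 2 · ((z_{α/2} + z_β) / d)²

z_{α/2} = 1.960 (for α = 0.05, two-sided)
z_β = 1.282 (for power = 0.9)
d = 0.44

n = 2 · ((1.960 + 1.282) / 0.44)²
n = 2 · (7.368)²
n ≈ 108.57
Round up to the next whole number: n = 109 per group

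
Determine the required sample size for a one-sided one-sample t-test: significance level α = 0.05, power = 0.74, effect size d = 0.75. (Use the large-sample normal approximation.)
n = 10

Sample size formula (one-sample t-test, normal approximation):
n = ((z_α + z_β) / d)²

z_α = 1.645 (for α = 0.05, one-sided)
z_β = 0.643 (for power = 0.74)
d = 0.75

n = ((1.645 + 0.643) / 0.75)²
n = (3.051)²
n ≈ 9.31
Round up to the next whole number: n = 10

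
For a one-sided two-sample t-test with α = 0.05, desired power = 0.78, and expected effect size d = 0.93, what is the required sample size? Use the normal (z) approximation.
n = 14 per group

Sample size formula (two-sample t-test, normal approximation):
n = 2 · ((z_α + z_β) / d)²

z_α = 1.645 (for α = 0.05, one-sided)
z_β = 0.772 (for power = 0.78)
d = 0.93

n = 2 · ((1.645 + 0.772) / 0.93)²
n = 2 · (2.599)²
n ≈ 13.51
Round up to the next whole number: n = 14 per group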